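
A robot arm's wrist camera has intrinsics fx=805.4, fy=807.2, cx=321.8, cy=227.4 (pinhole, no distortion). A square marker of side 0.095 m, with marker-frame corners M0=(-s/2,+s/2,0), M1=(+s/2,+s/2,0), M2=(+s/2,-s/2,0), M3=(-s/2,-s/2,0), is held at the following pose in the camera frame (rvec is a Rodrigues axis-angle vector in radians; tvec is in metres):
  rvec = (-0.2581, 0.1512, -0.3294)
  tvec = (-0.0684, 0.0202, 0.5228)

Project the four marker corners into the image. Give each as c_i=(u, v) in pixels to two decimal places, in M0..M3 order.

Intrinsics K: fx=805.4, fy=807.2, cx=321.8, cy=227.4
Marker side s = 0.095 m; corners in marker frame (Z=0):
  M0 = (-0.0475, +0.0475, 0)
  M1 = (+0.0475, +0.0475, 0)
  M2 = (+0.0475, -0.0475, 0)
  M3 = (-0.0475, -0.0475, 0)
rvec = (-0.2581, 0.1512, -0.3294), |rvec| = θ = 0.44495 rad = 25.494°
Rodrigues: sinθ=0.43041, 1−cosθ=0.09737; R = I + sinθ·[k]× + (1−cosθ)·[k]×²:
    [+0.93539 +0.29945 +0.18807]
    [-0.33783 +0.91388 +0.22517]
    [-0.10445 -0.27416 +0.95599]
t = (-0.0684, 0.0202, 0.5228) m
M0: Pc = R·M0+t = (-0.09861, +0.07966, +0.51474); u = 805.4·(-0.09861)/0.51474 + 321.8 = 167.5110, v = 807.2·(+0.07966)/0.51474 + 227.4 = 352.3145
M1: Pc = R·M1+t = (-0.00975, +0.04756, +0.50482); u = 805.4·(-0.00975)/0.50482 + 321.8 = 306.2523, v = 807.2·(+0.04756)/0.50482 + 227.4 = 303.4518
M2: Pc = R·M2+t = (-0.03819, -0.03926, +0.53086); u = 805.4·(-0.03819)/0.53086 + 321.8 = 263.8561, v = 807.2·(-0.03926)/0.53086 + 227.4 = 167.7094
M3: Pc = R·M3+t = (-0.12705, -0.00716, +0.54078); u = 805.4·(-0.12705)/0.54078 + 321.8 = 132.5748, v = 807.2·(-0.00716)/0.54078 + 227.4 = 216.7095

c0=(167.51, 352.31) c1=(306.25, 303.45) c2=(263.86, 167.71) c3=(132.57, 216.71)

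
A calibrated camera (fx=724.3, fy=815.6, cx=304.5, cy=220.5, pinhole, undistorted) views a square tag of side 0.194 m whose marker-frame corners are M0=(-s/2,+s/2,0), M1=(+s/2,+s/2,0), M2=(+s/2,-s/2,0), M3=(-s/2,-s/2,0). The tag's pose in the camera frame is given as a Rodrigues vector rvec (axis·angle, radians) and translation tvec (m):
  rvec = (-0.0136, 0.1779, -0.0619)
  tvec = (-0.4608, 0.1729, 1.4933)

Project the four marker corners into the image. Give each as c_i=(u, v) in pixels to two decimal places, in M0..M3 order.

c0=(40.32, 369.61) c1=(127.81, 366.33) c2=(122.51, 259.13) c3=(35.36, 264.82)

Intrinsics K: fx=724.3, fy=815.6, cx=304.5, cy=220.5
Marker side s = 0.194 m; corners in marker frame (Z=0):
  M0 = (-0.0970, +0.0970, 0)
  M1 = (+0.0970, +0.0970, 0)
  M2 = (+0.0970, -0.0970, 0)
  M3 = (-0.0970, -0.0970, 0)
rvec = (-0.0136, 0.1779, -0.0619), |rvec| = θ = 0.18885 rad = 10.820°
Rodrigues: sinθ=0.18773, 1−cosθ=0.01778; R = I + sinθ·[k]× + (1−cosθ)·[k]×²:
    [+0.98231 +0.06033 +0.17726]
    [-0.06274 +0.99800 +0.00803]
    [-0.17642 -0.01901 +0.98413]
t = (-0.4608, 0.1729, 1.4933) m
M0: Pc = R·M0+t = (-0.55023, +0.27579, +1.50857); u = 724.3·(-0.55023)/1.50857 + 304.5 = 40.3202, v = 815.6·(+0.27579)/1.50857 + 220.5 = 369.6052
M1: Pc = R·M1+t = (-0.35966, +0.26362, +1.47434); u = 724.3·(-0.35966)/1.47434 + 304.5 = 127.8080, v = 815.6·(+0.26362)/1.47434 + 220.5 = 366.3335
M2: Pc = R·M2+t = (-0.37137, +0.07001, +1.47803); u = 724.3·(-0.37137)/1.47803 + 304.5 = 122.5137, v = 815.6·(+0.07001)/1.47803 + 220.5 = 259.1318
M3: Pc = R·M3+t = (-0.56194, +0.08218, +1.51226); u = 724.3·(-0.56194)/1.51226 + 304.5 = 35.3591, v = 815.6·(+0.08218)/1.51226 + 220.5 = 264.8218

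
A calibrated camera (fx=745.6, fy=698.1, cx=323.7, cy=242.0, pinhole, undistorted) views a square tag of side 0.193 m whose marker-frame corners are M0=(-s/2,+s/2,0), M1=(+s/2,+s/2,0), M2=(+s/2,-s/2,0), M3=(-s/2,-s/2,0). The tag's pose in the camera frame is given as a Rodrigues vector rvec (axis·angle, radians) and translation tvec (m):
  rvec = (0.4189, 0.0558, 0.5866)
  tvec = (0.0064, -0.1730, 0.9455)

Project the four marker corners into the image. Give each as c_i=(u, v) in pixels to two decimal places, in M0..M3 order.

c0=(228.53, 132.47) c1=(350.91, 208.44) c2=(436.01, 94.78) c3=(304.38, 10.70)

Intrinsics K: fx=745.6, fy=698.1, cx=323.7, cy=242.0
Marker side s = 0.193 m; corners in marker frame (Z=0):
  M0 = (-0.0965, +0.0965, 0)
  M1 = (+0.0965, +0.0965, 0)
  M2 = (+0.0965, -0.0965, 0)
  M3 = (-0.0965, -0.0965, 0)
rvec = (0.4189, 0.0558, 0.5866), |rvec| = θ = 0.72297 rad = 41.423°
Rodrigues: sinθ=0.66162, 1−cosθ=0.25016; R = I + sinθ·[k]× + (1−cosθ)·[k]×²:
    [+0.83382 -0.52563 +0.16867]
    [+0.54800 +0.75133 -0.36768]
    [+0.06654 +0.39902 +0.91453]
t = (0.0064, -0.1730, 0.9455) m
M0: Pc = R·M0+t = (-0.12479, -0.15338, +0.97758); u = 745.6·(-0.12479)/0.97758 + 323.7 = 228.5251, v = 698.1·(-0.15338)/0.97758 + 242.0 = 132.4710
M1: Pc = R·M1+t = (+0.03614, -0.04761, +0.99043); u = 745.6·(+0.03614)/0.99043 + 323.7 = 350.9070, v = 698.1·(-0.04761)/0.99043 + 242.0 = 208.4393
M2: Pc = R·M2+t = (+0.13759, -0.19262, +0.91342); u = 745.6·(+0.13759)/0.91342 + 323.7 = 436.0094, v = 698.1·(-0.19262)/0.91342 + 242.0 = 94.7847
M3: Pc = R·M3+t = (-0.02334, -0.29839, +0.90057); u = 745.6·(-0.02334)/0.90057 + 323.7 = 304.3758, v = 698.1·(-0.29839)/0.90057 + 242.0 = 10.6995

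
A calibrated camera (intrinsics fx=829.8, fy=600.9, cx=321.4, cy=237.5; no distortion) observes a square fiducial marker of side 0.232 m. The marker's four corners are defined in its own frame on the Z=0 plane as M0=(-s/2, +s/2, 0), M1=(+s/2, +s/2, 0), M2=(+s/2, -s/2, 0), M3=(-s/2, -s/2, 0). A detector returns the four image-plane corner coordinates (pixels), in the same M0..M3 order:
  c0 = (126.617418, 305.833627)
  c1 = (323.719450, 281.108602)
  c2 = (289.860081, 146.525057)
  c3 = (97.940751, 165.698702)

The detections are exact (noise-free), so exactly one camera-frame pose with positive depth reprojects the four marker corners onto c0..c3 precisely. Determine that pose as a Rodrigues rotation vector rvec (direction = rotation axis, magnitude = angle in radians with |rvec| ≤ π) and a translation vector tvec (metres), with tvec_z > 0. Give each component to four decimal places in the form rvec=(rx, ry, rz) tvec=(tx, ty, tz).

rvec=(-0.1509, -0.1387, -0.1705) tvec=(-0.1312, -0.0230, 0.9862)

Intrinsics K: fx=829.8, fy=600.9, cx=321.4, cy=237.5
Marker side s = 0.232 m; corners in marker frame (Z=0):
  M0 = (-0.1160, +0.1160, 0)
  M1 = (+0.1160, +0.1160, 0)
  M2 = (+0.1160, -0.1160, 0)
  M3 = (-0.1160, -0.1160, 0)
Detected image corners:
  c0 = (126.617418, 305.833627) px
  c1 = (323.719450, 281.108602) px
  c2 = (289.860081, 146.525057) px
  c3 = (97.940751, 165.698702) px
Planar DLT: solve 8×8 A·h = b for H (H[2,2]=1):
  H  [+870.06587 +105.79007 +210.99606]
  H  [-60.25942 +560.54712 +223.48848]
  H  [+0.15195 -0.13927 +1.00000]
B = K⁻¹H; ‖b₁‖=1.014025, ‖b₂‖=1.014025; λ = 2/(‖b₁‖+‖b₂‖) = 0.986169, sign → tz>0 ⇒ λ=+0.986169
r₁ = λ·B[:,0] = (+0.97598,-0.15812,+0.14985); r₂ = λ·B[:,1] = (+0.17892,+0.97423,-0.13735)
r₃ = r₁×r₂ = (-0.12427,+0.16086,+0.97912); SVD([r₁ r₂ r₃]) → R = UVᵀ:
  R  [+0.97598 +0.17892 -0.12427]
  R  [-0.15812 +0.97423 +0.16086]
  R  [+0.14985 -0.13735 +0.97912]
t = (-0.13121, -0.02300, +0.98617) m
tr R = 2.929336; θ = arccos((tr R − 1)/2) = 0.266617 rad = 15.276°
axis k = ((R−Rᵀ)₃₂, (R−Rᵀ)₁₃, (R−Rᵀ)₂₁) / (2 sinθ) = (-0.565926, -0.520199, -0.639626)
rvec = θ·k = (-0.150885, -0.138694, -0.170535)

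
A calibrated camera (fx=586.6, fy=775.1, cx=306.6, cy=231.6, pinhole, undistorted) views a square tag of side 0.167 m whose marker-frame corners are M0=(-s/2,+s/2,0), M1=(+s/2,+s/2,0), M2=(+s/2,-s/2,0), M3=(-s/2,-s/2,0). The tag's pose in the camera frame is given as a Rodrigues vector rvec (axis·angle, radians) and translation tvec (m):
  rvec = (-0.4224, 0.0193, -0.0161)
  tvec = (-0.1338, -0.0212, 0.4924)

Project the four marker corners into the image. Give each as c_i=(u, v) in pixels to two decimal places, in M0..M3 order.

c0=(30.43, 327.07) c1=(243.23, 322.04) c2=(249.32, 85.55) c3=(64.10, 91.08)

Intrinsics K: fx=586.6, fy=775.1, cx=306.6, cy=231.6
Marker side s = 0.167 m; corners in marker frame (Z=0):
  M0 = (-0.0835, +0.0835, 0)
  M1 = (+0.0835, +0.0835, 0)
  M2 = (+0.0835, -0.0835, 0)
  M3 = (-0.0835, -0.0835, 0)
rvec = (-0.4224, 0.0193, -0.0161), |rvec| = θ = 0.42315 rad = 24.245°
Rodrigues: sinθ=0.41063, 1−cosθ=0.08820; R = I + sinθ·[k]× + (1−cosθ)·[k]×²:
    [+0.99969 +0.01161 +0.02208]
    [-0.01964 +0.91198 +0.40975]
    [-0.01538 -0.41006 +0.91193]
t = (-0.1338, -0.0212, 0.4924) m
M0: Pc = R·M0+t = (-0.21630, +0.05659, +0.45944); u = 586.6·(-0.21630)/0.45944 + 306.6 = 30.4307, v = 775.1·(+0.05659)/0.45944 + 231.6 = 327.0706
M1: Pc = R·M1+t = (-0.04936, +0.05331, +0.45688); u = 586.6·(-0.04936)/0.45688 + 306.6 = 243.2291, v = 775.1·(+0.05331)/0.45688 + 231.6 = 322.0430
M2: Pc = R·M2+t = (-0.05130, -0.09899, +0.52536); u = 586.6·(-0.05130)/0.52536 + 306.6 = 249.3249, v = 775.1·(-0.09899)/0.52536 + 231.6 = 85.5511
M3: Pc = R·M3+t = (-0.21824, -0.09571, +0.52792); u = 586.6·(-0.21824)/0.52792 + 306.6 = 64.1002, v = 775.1·(-0.09571)/0.52792 + 231.6 = 91.0771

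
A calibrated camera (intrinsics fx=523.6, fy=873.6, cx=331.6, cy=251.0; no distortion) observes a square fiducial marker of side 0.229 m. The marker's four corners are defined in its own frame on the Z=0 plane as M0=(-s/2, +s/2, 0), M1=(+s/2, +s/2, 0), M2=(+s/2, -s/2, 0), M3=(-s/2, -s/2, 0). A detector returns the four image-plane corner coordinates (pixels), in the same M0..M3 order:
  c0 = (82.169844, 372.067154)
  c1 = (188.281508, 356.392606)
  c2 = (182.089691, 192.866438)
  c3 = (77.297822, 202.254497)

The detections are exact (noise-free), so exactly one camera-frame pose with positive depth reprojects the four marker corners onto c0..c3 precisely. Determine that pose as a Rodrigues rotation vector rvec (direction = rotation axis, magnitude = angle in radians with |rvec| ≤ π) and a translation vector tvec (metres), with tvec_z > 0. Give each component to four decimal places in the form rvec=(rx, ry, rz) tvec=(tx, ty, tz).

rvec=(-0.0833, -0.1897, -0.0767) tvec=(-0.4528, 0.0400, 1.1961)

Intrinsics K: fx=523.6, fy=873.6, cx=331.6, cy=251.0
Marker side s = 0.229 m; corners in marker frame (Z=0):
  M0 = (-0.1145, +0.1145, 0)
  M1 = (+0.1145, +0.1145, 0)
  M2 = (+0.1145, -0.1145, 0)
  M3 = (-0.1145, -0.1145, 0)
Detected image corners:
  c0 = (82.169844, 372.067154) px
  c1 = (188.281508, 356.392606) px
  c2 = (182.089691, 192.866438) px
  c3 = (77.297822, 202.254497) px
Planar DLT: solve 8×8 A·h = b for H (H[2,2]=1):
  H  [+481.65666 +15.85868 +133.40550]
  H  [-9.68835 +709.85352 +280.17884]
  H  [+0.15997 -0.06305 +1.00000]
B = K⁻¹H; ‖b₁‖=0.836018, ‖b₂‖=0.836018; λ = 2/(‖b₁‖+‖b₂‖) = 1.196146, sign → tz>0 ⇒ λ=+1.196146
r₁ = λ·B[:,0] = (+0.97915,-0.06824,+0.19135); r₂ = λ·B[:,1] = (+0.08399,+0.99361,-0.07541)
r₃ = r₁×r₂ = (-0.18498,+0.08991,+0.97862); SVD([r₁ r₂ r₃]) → R = UVᵀ:
  R  [+0.97915 +0.08399 -0.18498]
  R  [-0.06824 +0.99361 +0.08991]
  R  [+0.19135 -0.07541 +0.97862]
t = (-0.45277, +0.03995, +1.19615) m
tr R = 2.951378; θ = arccos((tr R − 1)/2) = 0.220953 rad = 12.660°
axis k = ((R−Rᵀ)₃₂, (R−Rᵀ)₁₃, (R−Rᵀ)₂₁) / (2 sinθ) = (-0.377170, -0.858559, -0.347303)
rvec = θ·k = (-0.083337, -0.189701, -0.076738)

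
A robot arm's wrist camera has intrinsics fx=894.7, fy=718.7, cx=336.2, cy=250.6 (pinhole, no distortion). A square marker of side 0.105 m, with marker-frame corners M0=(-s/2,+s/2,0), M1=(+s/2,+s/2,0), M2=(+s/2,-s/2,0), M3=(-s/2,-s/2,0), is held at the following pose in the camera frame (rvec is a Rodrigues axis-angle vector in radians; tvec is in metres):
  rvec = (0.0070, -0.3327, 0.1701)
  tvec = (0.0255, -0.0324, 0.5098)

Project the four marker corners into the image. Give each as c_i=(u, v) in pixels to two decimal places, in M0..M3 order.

Intrinsics K: fx=894.7, fy=718.7, cx=336.2, cy=250.6
Marker side s = 0.105 m; corners in marker frame (Z=0):
  M0 = (-0.0525, +0.0525, 0)
  M1 = (+0.0525, +0.0525, 0)
  M2 = (+0.0525, -0.0525, 0)
  M3 = (-0.0525, -0.0525, 0)
rvec = (0.0070, -0.3327, 0.1701), |rvec| = θ = 0.37373 rad = 21.413°
Rodrigues: sinθ=0.36509, 1−cosθ=0.06903; R = I + sinθ·[k]× + (1−cosθ)·[k]×²:
    [+0.93100 -0.16732 -0.32442]
    [+0.16502 +0.98568 -0.03481]
    [+0.32560 -0.02113 +0.94527]
t = (0.0255, -0.0324, 0.5098) m
M0: Pc = R·M0+t = (-0.03216, +0.01068, +0.49160); u = 894.7·(-0.03216)/0.49160 + 336.2 = 277.6663, v = 718.7·(+0.01068)/0.49160 + 250.6 = 266.2206
M1: Pc = R·M1+t = (+0.06559, +0.02801, +0.52578); u = 894.7·(+0.06559)/0.52578 + 336.2 = 447.8164, v = 718.7·(+0.02801)/0.52578 + 250.6 = 288.8891
M2: Pc = R·M2+t = (+0.08316, -0.07548, +0.52800); u = 894.7·(+0.08316)/0.52800 + 336.2 = 477.1171, v = 718.7·(-0.07548)/0.52800 + 250.6 = 147.8529
M3: Pc = R·M3+t = (-0.01459, -0.09281, +0.49382); u = 894.7·(-0.01459)/0.49382 + 336.2 = 309.7600, v = 718.7·(-0.09281)/0.49382 + 250.6 = 115.5221

c0=(277.67, 266.22) c1=(447.82, 288.89) c2=(477.12, 147.85) c3=(309.76, 115.52)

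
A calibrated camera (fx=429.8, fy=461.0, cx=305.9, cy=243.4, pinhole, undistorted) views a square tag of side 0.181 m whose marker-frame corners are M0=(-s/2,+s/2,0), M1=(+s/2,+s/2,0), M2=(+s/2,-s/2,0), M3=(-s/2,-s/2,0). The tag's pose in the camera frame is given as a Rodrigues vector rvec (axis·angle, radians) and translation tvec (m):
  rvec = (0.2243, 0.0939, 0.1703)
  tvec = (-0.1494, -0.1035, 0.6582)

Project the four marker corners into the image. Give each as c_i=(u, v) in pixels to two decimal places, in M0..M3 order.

c0=(147.64, 221.41) c1=(258.05, 243.11) c2=(274.31, 116.02) c3=(156.46, 95.56)

Intrinsics K: fx=429.8, fy=461.0, cx=305.9, cy=243.4
Marker side s = 0.181 m; corners in marker frame (Z=0):
  M0 = (-0.0905, +0.0905, 0)
  M1 = (+0.0905, +0.0905, 0)
  M2 = (+0.0905, -0.0905, 0)
  M3 = (-0.0905, -0.0905, 0)
rvec = (0.2243, 0.0939, 0.1703), |rvec| = θ = 0.29687 rad = 17.009°
Rodrigues: sinθ=0.29253, 1−cosθ=0.04374; R = I + sinθ·[k]× + (1−cosθ)·[k]×²:
    [+0.98123 -0.15736 +0.11149]
    [+0.17826 +0.96063 -0.21308]
    [-0.07357 +0.22896 +0.97065]
t = (-0.1494, -0.1035, 0.6582) m
M0: Pc = R·M0+t = (-0.25244, -0.03270, +0.68558); u = 429.8·(-0.25244)/0.68558 + 305.9 = 147.6402, v = 461.0·(-0.03270)/0.68558 + 243.4 = 221.4148
M1: Pc = R·M1+t = (-0.07484, -0.00043, +0.67226); u = 429.8·(-0.07484)/0.67226 + 305.9 = 258.0526, v = 461.0·(-0.00043)/0.67226 + 243.4 = 243.1053
M2: Pc = R·M2+t = (-0.04636, -0.17430, +0.63082); u = 429.8·(-0.04636)/0.63082 + 305.9 = 274.3147, v = 461.0·(-0.17430)/0.63082 + 243.4 = 116.0194
M3: Pc = R·M3+t = (-0.22396, -0.20657, +0.64414); u = 429.8·(-0.22396)/0.64414 + 305.9 = 156.4626, v = 461.0·(-0.20657)/0.64414 + 243.4 = 95.5606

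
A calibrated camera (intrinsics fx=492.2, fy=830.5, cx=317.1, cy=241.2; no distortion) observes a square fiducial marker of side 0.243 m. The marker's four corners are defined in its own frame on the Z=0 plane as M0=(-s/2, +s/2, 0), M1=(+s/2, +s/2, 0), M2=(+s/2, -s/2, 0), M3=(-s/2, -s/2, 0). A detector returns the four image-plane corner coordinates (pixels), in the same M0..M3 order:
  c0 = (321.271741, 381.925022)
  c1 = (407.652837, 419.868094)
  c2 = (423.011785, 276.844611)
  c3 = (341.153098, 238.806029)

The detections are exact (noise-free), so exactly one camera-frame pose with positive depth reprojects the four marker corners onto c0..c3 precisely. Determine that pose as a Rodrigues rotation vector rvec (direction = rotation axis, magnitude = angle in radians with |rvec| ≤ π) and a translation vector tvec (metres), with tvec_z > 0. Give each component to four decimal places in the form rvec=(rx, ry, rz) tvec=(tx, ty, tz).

Intrinsics K: fx=492.2, fy=830.5, cx=317.1, cy=241.2
Marker side s = 0.243 m; corners in marker frame (Z=0):
  M0 = (-0.1215, +0.1215, 0)
  M1 = (+0.1215, +0.1215, 0)
  M2 = (+0.1215, -0.1215, 0)
  M3 = (-0.1215, -0.1215, 0)
Detected image corners:
  c0 = (321.271741, 381.925022) px
  c1 = (407.652837, 419.868094) px
  c2 = (423.011785, 276.844611) px
  c3 = (341.153098, 238.806029) px
Planar DLT: solve 8×8 A·h = b for H (H[2,2]=1):
  H  [+367.68095 -150.47327 +373.79382]
  H  [+175.53269 +519.92009 +327.67852]
  H  [+0.05825 -0.20904 +1.00000]
B = K⁻¹H; ‖b₁‖=0.737949, ‖b₂‖=0.737949; λ = 2/(‖b₁‖+‖b₂‖) = 1.355107, sign → tz>0 ⇒ λ=+1.355107
r₁ = λ·B[:,0] = (+0.96143,+0.26349,+0.07894); r₂ = λ·B[:,1] = (-0.23178,+0.93061,-0.28327)
r₃ = r₁×r₂ = (-0.14810,+0.25405,+0.95579); SVD([r₁ r₂ r₃]) → R = UVᵀ:
  R  [+0.96143 -0.23178 -0.14810]
  R  [+0.26349 +0.93061 +0.25405]
  R  [+0.07894 -0.28327 +0.95579]
t = (+0.15609, +0.14110, +1.35511) m
tr R = 2.847824; θ = arccos((tr R − 1)/2) = 0.392614 rad = 22.495°
axis k = ((R−Rᵀ)₃₂, (R−Rᵀ)₁₃, (R−Rᵀ)₂₁) / (2 sinθ) = (-0.702181, -0.296707, +0.647231)
rvec = θ·k = (-0.275686, -0.116491, +0.254112)

rvec=(-0.2757, -0.1165, 0.2541) tvec=(0.1561, 0.1411, 1.3551)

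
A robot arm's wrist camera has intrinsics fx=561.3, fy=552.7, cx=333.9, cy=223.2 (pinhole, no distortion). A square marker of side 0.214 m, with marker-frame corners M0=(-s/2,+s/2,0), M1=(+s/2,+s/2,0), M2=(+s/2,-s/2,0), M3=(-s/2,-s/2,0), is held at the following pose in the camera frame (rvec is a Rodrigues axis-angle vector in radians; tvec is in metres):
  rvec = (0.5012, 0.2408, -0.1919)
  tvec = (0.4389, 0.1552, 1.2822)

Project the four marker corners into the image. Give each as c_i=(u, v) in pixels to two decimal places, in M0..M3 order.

c0=(483.53, 329.02) c1=(578.34, 322.66) c2=(574.00, 246.17) c3=(472.16, 256.57)

Intrinsics K: fx=561.3, fy=552.7, cx=333.9, cy=223.2
Marker side s = 0.214 m; corners in marker frame (Z=0):
  M0 = (-0.1070, +0.1070, 0)
  M1 = (+0.1070, +0.1070, 0)
  M2 = (+0.1070, -0.1070, 0)
  M3 = (-0.1070, -0.1070, 0)
rvec = (0.5012, 0.2408, -0.1919), |rvec| = θ = 0.58823 rad = 33.703°
Rodrigues: sinθ=0.55489, 1−cosθ=0.16807; R = I + sinθ·[k]× + (1−cosθ)·[k]×²:
    [+0.95395 +0.23965 +0.18043]
    [-0.12240 +0.86009 -0.49524]
    [-0.27387 +0.45035 +0.84981]
t = (0.4389, 0.1552, 1.2822) m
M0: Pc = R·M0+t = (+0.36247, +0.26033, +1.35969); u = 561.3·(+0.36247)/1.35969 + 333.9 = 483.5328, v = 552.7·(+0.26033)/1.35969 + 223.2 = 329.0199
M1: Pc = R·M1+t = (+0.56661, +0.23413, +1.30108); u = 561.3·(+0.56661)/1.30108 + 333.9 = 578.3431, v = 552.7·(+0.23413)/1.30108 + 223.2 = 322.6597
M2: Pc = R·M2+t = (+0.51533, +0.05007, +1.20471); u = 561.3·(+0.51533)/1.20471 + 333.9 = 574.0034, v = 552.7·(+0.05007)/1.20471 + 223.2 = 246.1729
M3: Pc = R·M3+t = (+0.31119, +0.07627, +1.26332); u = 561.3·(+0.31119)/1.26332 + 333.9 = 472.1617, v = 552.7·(+0.07627)/1.26332 + 223.2 = 256.5667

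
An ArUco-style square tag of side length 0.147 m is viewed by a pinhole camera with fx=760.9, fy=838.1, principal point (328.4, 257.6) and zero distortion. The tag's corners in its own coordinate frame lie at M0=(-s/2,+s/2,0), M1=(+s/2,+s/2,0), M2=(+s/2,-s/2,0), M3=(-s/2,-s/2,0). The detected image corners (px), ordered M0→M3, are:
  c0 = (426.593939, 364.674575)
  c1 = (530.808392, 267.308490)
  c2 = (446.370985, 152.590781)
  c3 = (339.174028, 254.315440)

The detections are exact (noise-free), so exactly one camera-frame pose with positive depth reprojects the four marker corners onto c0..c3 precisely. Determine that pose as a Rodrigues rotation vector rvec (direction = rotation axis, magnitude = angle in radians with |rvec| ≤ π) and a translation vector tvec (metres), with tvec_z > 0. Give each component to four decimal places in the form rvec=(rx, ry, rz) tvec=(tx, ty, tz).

rvec=(0.1996, -0.0263, -0.7133) tvec=(0.1145, 0.0032, 0.8075)

Intrinsics K: fx=760.9, fy=838.1, cx=328.4, cy=257.6
Marker side s = 0.147 m; corners in marker frame (Z=0):
  M0 = (-0.0735, +0.0735, 0)
  M1 = (+0.0735, +0.0735, 0)
  M2 = (+0.0735, -0.0735, 0)
  M3 = (-0.0735, -0.0735, 0)
Detected image corners:
  c0 = (426.593939, 364.674575) px
  c1 = (530.808392, 267.308490) px
  c2 = (446.370985, 152.590781) px
  c3 = (339.174028, 254.315440) px
Planar DLT: solve 8×8 A·h = b for H (H[2,2]=1):
  H  [+695.16284 +687.52902 +436.27115]
  H  [-691.07671 +826.86564 +260.89875]
  H  [-0.05450 +0.23624 +1.00000]
B = K⁻¹H; ‖b₁‖=1.238450, ‖b₂‖=1.238450; λ = 2/(‖b₁‖+‖b₂‖) = 0.807461, sign → tz>0 ⇒ λ=+0.807461
r₁ = λ·B[:,0] = (+0.75669,-0.65229,-0.04401); r₂ = λ·B[:,1] = (+0.64727,+0.73801,+0.19076)
r₃ = r₁×r₂ = (-0.09195,-0.17283,+0.98065); SVD([r₁ r₂ r₃]) → R = UVᵀ:
  R  [+0.75669 +0.64727 -0.09195]
  R  [-0.65229 +0.73801 -0.17283]
  R  [-0.04401 +0.19076 +0.98065]
t = (+0.11447, +0.00318, +0.80746) m
tr R = 2.475350; θ = arccos((tr R − 1)/2) = 0.741176 rad = 42.466°
axis k = ((R−Rᵀ)₃₂, (R−Rᵀ)₁₃, (R−Rᵀ)₂₁) / (2 sinθ) = (+0.269260, -0.035507, -0.962413)
rvec = θ·k = (+0.199569, -0.026317, -0.713317)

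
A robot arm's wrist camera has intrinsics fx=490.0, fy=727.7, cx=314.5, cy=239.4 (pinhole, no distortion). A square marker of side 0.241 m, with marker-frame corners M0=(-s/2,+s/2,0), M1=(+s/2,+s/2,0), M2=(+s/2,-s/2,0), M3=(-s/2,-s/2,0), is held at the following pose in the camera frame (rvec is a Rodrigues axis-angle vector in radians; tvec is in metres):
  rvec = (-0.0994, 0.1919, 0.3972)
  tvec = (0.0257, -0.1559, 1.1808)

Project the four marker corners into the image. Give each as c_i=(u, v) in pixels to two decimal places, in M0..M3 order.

Intrinsics K: fx=490.0, fy=727.7, cx=314.5, cy=239.4
Marker side s = 0.241 m; corners in marker frame (Z=0):
  M0 = (-0.1205, +0.1205, 0)
  M1 = (+0.1205, +0.1205, 0)
  M2 = (+0.1205, -0.1205, 0)
  M3 = (-0.1205, -0.1205, 0)
rvec = (-0.0994, 0.1919, 0.3972), |rvec| = θ = 0.45219 rad = 25.908°
Rodrigues: sinθ=0.43693, 1−cosθ=0.10051; R = I + sinθ·[k]× + (1−cosθ)·[k]×²:
    [+0.90435 -0.39318 +0.16602]
    [+0.37443 +0.91759 +0.13351]
    [-0.20483 -0.05858 +0.97704]
t = (0.0257, -0.1559, 1.1808) m
M0: Pc = R·M0+t = (-0.13065, -0.09045, +1.19842); u = 490.0·(-0.13065)/1.19842 + 314.5 = 261.0802, v = 727.7·(-0.09045)/1.19842 + 239.4 = 184.4786
M1: Pc = R·M1+t = (+0.08730, -0.00021, +1.14906); u = 490.0·(+0.08730)/1.14906 + 314.5 = 351.7263, v = 727.7·(-0.00021)/1.14906 + 239.4 = 239.2660
M2: Pc = R·M2+t = (+0.18205, -0.22135, +1.16318); u = 490.0·(+0.18205)/1.16318 + 314.5 = 391.1913, v = 727.7·(-0.22135)/1.16318 + 239.4 = 100.9191
M3: Pc = R·M3+t = (-0.03590, -0.31159, +1.21254); u = 490.0·(-0.03590)/1.21254 + 314.5 = 299.9940, v = 727.7·(-0.31159)/1.21254 + 239.4 = 52.4019

c0=(261.08, 184.48) c1=(351.73, 239.27) c2=(391.19, 100.92) c3=(299.99, 52.40)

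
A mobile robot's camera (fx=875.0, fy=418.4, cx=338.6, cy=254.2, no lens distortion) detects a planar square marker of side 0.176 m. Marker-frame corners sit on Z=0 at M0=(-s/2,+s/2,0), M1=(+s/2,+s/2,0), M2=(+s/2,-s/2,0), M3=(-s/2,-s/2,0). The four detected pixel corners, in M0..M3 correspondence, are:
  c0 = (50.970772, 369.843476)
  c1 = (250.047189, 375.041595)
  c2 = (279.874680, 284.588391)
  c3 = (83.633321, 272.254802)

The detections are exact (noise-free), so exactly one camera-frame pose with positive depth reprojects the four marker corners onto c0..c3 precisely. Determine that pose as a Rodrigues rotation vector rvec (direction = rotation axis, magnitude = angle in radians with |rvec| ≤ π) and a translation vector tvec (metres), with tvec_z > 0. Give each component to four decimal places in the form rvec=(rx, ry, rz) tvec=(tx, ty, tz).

Intrinsics K: fx=875.0, fy=418.4, cx=338.6, cy=254.2
Marker side s = 0.176 m; corners in marker frame (Z=0):
  M0 = (-0.0880, +0.0880, 0)
  M1 = (+0.0880, +0.0880, 0)
  M2 = (+0.0880, -0.0880, 0)
  M3 = (-0.0880, -0.0880, 0)
Detected image corners:
  c0 = (50.970772, 369.843476) px
  c1 = (250.047189, 375.041595) px
  c2 = (279.874680, 284.588391) px
  c3 = (83.633321, 272.254802) px
Planar DLT: solve 8×8 A·h = b for H (H[2,2]=1):
  H  [+1194.89304 -179.40476 +169.91041]
  H  [+190.55650 +529.16277 +325.54450]
  H  [+0.43243 -0.01314 +1.00000]
B = K⁻¹H; ‖b₁‖=1.288390, ‖b₂‖=1.288390; λ = 2/(‖b₁‖+‖b₂‖) = 0.776163, sign → tz>0 ⇒ λ=+0.776163
r₁ = λ·B[:,0] = (+0.93004,+0.14958,+0.33564); r₂ = λ·B[:,1] = (-0.15519,+0.98783,-0.01020)
r₃ = r₁×r₂ = (-0.33308,-0.04260,+0.94194); SVD([r₁ r₂ r₃]) → R = UVᵀ:
  R  [+0.93004 -0.15519 -0.33308]
  R  [+0.14958 +0.98783 -0.04260]
  R  [+0.33564 -0.01020 +0.94194]
t = (-0.14963, +0.13235, +0.77616) m
tr R = 2.859807; θ = arccos((tr R − 1)/2) = 0.376646 rad = 21.580°
axis k = ((R−Rᵀ)₃₂, (R−Rᵀ)₁₃, (R−Rᵀ)₂₁) / (2 sinθ) = (+0.044055, -0.909067, +0.414315)
rvec = θ·k = (+0.016593, -0.342396, +0.156050)

rvec=(0.0166, -0.3424, 0.1560) tvec=(-0.1496, 0.1323, 0.7762)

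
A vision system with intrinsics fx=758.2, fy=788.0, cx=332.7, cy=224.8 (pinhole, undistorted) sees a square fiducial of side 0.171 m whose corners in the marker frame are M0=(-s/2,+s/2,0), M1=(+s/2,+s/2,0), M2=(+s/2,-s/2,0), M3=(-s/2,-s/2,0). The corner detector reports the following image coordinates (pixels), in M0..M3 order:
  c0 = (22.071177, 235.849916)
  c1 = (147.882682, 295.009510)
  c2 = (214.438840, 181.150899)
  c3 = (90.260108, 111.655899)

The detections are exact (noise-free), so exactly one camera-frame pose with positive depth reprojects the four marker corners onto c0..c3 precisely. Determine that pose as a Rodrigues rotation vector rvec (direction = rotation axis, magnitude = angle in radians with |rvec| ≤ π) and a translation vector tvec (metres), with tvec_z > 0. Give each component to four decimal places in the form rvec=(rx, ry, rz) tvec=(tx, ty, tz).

rvec=(0.2584, -0.3664, 0.5297) tvec=(-0.2655, -0.0204, 0.9487)

Intrinsics K: fx=758.2, fy=788.0, cx=332.7, cy=224.8
Marker side s = 0.171 m; corners in marker frame (Z=0):
  M0 = (-0.0855, +0.0855, 0)
  M1 = (+0.0855, +0.0855, 0)
  M2 = (+0.0855, -0.0855, 0)
  M3 = (-0.0855, -0.0855, 0)
Detected image corners:
  c0 = (22.071177, 235.849916) px
  c1 = (147.882682, 295.009510) px
  c2 = (214.438840, 181.150899) px
  c3 = (90.260108, 111.655899) px
Planar DLT: solve 8×8 A·h = b for H (H[2,2]=1):
  H  [+781.48527 -375.68605 +120.49526]
  H  [+463.34687 +726.42590 +207.86340]
  H  [+0.42521 +0.15280 +1.00000]
B = K⁻¹H; ‖b₁‖=1.054118, ‖b₂‖=1.054118; λ = 2/(‖b₁‖+‖b₂‖) = 0.948661, sign → tz>0 ⇒ λ=+0.948661
r₁ = λ·B[:,0] = (+0.80079,+0.44274,+0.40338); r₂ = λ·B[:,1] = (-0.53367,+0.83318,+0.14496)
r₃ = r₁×r₂ = (-0.27191,-0.33135,+0.90348); SVD([r₁ r₂ r₃]) → R = UVᵀ:
  R  [+0.80079 -0.53367 -0.27191]
  R  [+0.44274 +0.83318 -0.33135]
  R  [+0.40338 +0.14496 +0.90348]
t = (-0.26551, -0.02039, +0.94866) m
tr R = 2.537445; θ = arccos((tr R − 1)/2) = 0.693955 rad = 39.761°
axis k = ((R−Rᵀ)₃₂, (R−Rᵀ)₁₃, (R−Rᵀ)₂₁) / (2 sinθ) = (+0.372359, -0.527921, +0.763314)
rvec = θ·k = (+0.258400, -0.366353, +0.529706)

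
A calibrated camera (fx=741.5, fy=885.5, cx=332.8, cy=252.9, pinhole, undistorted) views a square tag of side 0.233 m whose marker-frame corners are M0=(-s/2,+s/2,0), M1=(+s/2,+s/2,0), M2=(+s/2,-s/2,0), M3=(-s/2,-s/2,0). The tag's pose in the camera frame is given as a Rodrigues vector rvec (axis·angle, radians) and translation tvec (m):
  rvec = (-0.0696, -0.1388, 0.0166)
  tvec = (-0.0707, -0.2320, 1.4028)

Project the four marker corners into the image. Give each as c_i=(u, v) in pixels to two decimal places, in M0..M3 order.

Intrinsics K: fx=741.5, fy=885.5, cx=332.8, cy=252.9
Marker side s = 0.233 m; corners in marker frame (Z=0):
  M0 = (-0.1165, +0.1165, 0)
  M1 = (+0.1165, +0.1165, 0)
  M2 = (+0.1165, -0.1165, 0)
  M3 = (-0.1165, -0.1165, 0)
rvec = (-0.0696, -0.1388, 0.0166), |rvec| = θ = 0.15616 rad = 8.947°
Rodrigues: sinθ=0.15552, 1−cosθ=0.01217; R = I + sinθ·[k]× + (1−cosθ)·[k]×²:
    [+0.99025 -0.01171 -0.13881]
    [+0.02135 +0.99745 +0.06817]
    [+0.13766 -0.07047 +0.98797]
t = (-0.0707, -0.2320, 1.4028) m
M0: Pc = R·M0+t = (-0.18743, -0.11829, +1.37855); u = 741.5·(-0.18743)/1.37855 + 332.8 = 231.9854, v = 885.5·(-0.11829)/1.37855 + 252.9 = 176.9206
M1: Pc = R·M1+t = (+0.04330, -0.11331, +1.41063); u = 741.5·(+0.04330)/1.41063 + 332.8 = 355.5605, v = 885.5·(-0.11331)/1.41063 + 252.9 = 181.7714
M2: Pc = R·M2+t = (+0.04603, -0.34571, +1.42705); u = 741.5·(+0.04603)/1.42705 + 332.8 = 356.7166, v = 885.5·(-0.34571)/1.42705 + 252.9 = 38.3798
M3: Pc = R·M3+t = (-0.18470, -0.35069, +1.39497); u = 741.5·(-0.18470)/1.39497 + 332.8 = 234.6226, v = 885.5·(-0.35069)/1.39497 + 252.9 = 30.2891

c0=(231.99, 176.92) c1=(355.56, 181.77) c2=(356.72, 38.38) c3=(234.62, 30.29)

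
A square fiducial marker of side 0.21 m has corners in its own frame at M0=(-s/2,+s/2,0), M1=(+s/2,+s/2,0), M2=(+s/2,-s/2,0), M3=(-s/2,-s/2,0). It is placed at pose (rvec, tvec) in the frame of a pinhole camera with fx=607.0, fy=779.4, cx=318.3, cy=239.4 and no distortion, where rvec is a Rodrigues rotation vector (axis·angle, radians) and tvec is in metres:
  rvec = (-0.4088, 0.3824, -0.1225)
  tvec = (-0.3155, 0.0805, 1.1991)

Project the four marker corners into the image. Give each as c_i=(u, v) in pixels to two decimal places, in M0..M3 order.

Intrinsics K: fx=607.0, fy=779.4, cx=318.3, cy=239.4
Marker side s = 0.21 m; corners in marker frame (Z=0):
  M0 = (-0.1050, +0.1050, 0)
  M1 = (+0.1050, +0.1050, 0)
  M2 = (+0.1050, -0.1050, 0)
  M3 = (-0.1050, -0.1050, 0)
rvec = (-0.4088, 0.3824, -0.1225), |rvec| = θ = 0.57302 rad = 32.832°
Rodrigues: sinθ=0.54217, 1−cosθ=0.15973; R = I + sinθ·[k]× + (1−cosθ)·[k]×²:
    [+0.92156 +0.03986 +0.38618]
    [-0.19195 +0.91140 +0.36400]
    [-0.33745 -0.40958 +0.84757]
t = (-0.3155, 0.0805, 1.1991) m
M0: Pc = R·M0+t = (-0.40808, +0.19635, +1.19153); u = 607.0·(-0.40808)/1.19153 + 318.3 = 110.4120, v = 779.4·(+0.19635)/1.19153 + 239.4 = 367.8377
M1: Pc = R·M1+t = (-0.21455, +0.15604, +1.12066); u = 607.0·(-0.21455)/1.12066 + 318.3 = 202.0898, v = 779.4·(+0.15604)/1.12066 + 239.4 = 347.9246
M2: Pc = R·M2+t = (-0.22292, -0.03535, +1.20667); u = 607.0·(-0.22292)/1.20667 + 318.3 = 206.1628, v = 779.4·(-0.03535)/1.20667 + 239.4 = 216.5657
M3: Pc = R·M3+t = (-0.41645, +0.00496, +1.27754); u = 607.0·(-0.41645)/1.27754 + 318.3 = 120.4314, v = 779.4·(+0.00496)/1.27754 + 239.4 = 242.4246

c0=(110.41, 367.84) c1=(202.09, 347.92) c2=(206.16, 216.57) c3=(120.43, 242.42)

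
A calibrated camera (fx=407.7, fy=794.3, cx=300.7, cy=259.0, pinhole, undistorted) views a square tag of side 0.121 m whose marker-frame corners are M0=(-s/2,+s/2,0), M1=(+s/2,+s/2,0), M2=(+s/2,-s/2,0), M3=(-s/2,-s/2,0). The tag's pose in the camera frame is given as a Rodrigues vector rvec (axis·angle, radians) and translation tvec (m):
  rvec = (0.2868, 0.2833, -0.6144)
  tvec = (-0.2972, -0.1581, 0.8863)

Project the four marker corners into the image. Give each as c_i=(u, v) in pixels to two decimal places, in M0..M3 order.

Intrinsics K: fx=407.7, fy=794.3, cx=300.7, cy=259.0
Marker side s = 0.121 m; corners in marker frame (Z=0):
  M0 = (-0.0605, +0.0605, 0)
  M1 = (+0.0605, +0.0605, 0)
  M2 = (+0.0605, -0.0605, 0)
  M3 = (-0.0605, -0.0605, 0)
rvec = (0.2868, 0.2833, -0.6144), |rvec| = θ = 0.73485 rad = 42.104°
Rodrigues: sinθ=0.67047, 1−cosθ=0.25807; R = I + sinθ·[k]× + (1−cosθ)·[k]×²:
    [+0.78124 +0.59941 +0.17427]
    [-0.52175 +0.78029 -0.34486]
    [-0.34269 +0.17849 +0.92233]
t = (-0.2972, -0.1581, 0.8863) m
M0: Pc = R·M0+t = (-0.30820, -0.07933, +0.91783); u = 407.7·(-0.30820)/0.91783 + 300.7 = 163.7974, v = 794.3·(-0.07933)/0.91783 + 259.0 = 190.3499
M1: Pc = R·M1+t = (-0.21367, -0.14246, +0.87637); u = 407.7·(-0.21367)/0.87637 + 300.7 = 201.2968, v = 794.3·(-0.14246)/0.87637 + 259.0 = 129.8820
M2: Pc = R·M2+t = (-0.28620, -0.23687, +0.85477); u = 407.7·(-0.28620)/0.85477 + 300.7 = 164.1913, v = 794.3·(-0.23687)/0.85477 + 259.0 = 38.8837
M3: Pc = R·M3+t = (-0.38073, -0.17374, +0.89623); u = 407.7·(-0.38073)/0.89623 + 300.7 = 127.5049, v = 794.3·(-0.17374)/0.89623 + 259.0 = 105.0190

c0=(163.80, 190.35) c1=(201.30, 129.88) c2=(164.19, 38.88) c3=(127.50, 105.02)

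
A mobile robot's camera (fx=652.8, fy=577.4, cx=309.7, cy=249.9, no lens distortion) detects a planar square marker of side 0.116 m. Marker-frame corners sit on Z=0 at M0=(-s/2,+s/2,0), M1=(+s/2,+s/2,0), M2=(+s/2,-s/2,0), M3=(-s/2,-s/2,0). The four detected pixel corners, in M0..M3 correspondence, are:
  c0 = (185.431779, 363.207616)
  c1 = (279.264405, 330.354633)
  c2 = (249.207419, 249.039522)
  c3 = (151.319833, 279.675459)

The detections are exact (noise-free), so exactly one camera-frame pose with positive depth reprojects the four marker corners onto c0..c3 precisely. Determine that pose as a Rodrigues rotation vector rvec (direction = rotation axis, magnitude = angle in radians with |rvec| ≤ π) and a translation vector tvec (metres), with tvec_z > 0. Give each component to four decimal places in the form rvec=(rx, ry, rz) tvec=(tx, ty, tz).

Intrinsics K: fx=652.8, fy=577.4, cx=309.7, cy=249.9
Marker side s = 0.116 m; corners in marker frame (Z=0):
  M0 = (-0.0580, +0.0580, 0)
  M1 = (+0.0580, +0.0580, 0)
  M2 = (+0.0580, -0.0580, 0)
  M3 = (-0.0580, -0.0580, 0)
Detected image corners:
  c0 = (185.431779, 363.207616) px
  c1 = (279.264405, 330.354633) px
  c2 = (249.207419, 249.039522) px
  c3 = (151.319833, 279.675459) px
Planar DLT: solve 8×8 A·h = b for H (H[2,2]=1):
  H  [+897.46260 +331.25683 +217.45931]
  H  [-173.01983 +788.06408 +305.87347]
  H  [+0.32981 +0.25427 +1.00000]
B = K⁻¹H; ‖b₁‖=1.337459, ‖b₂‖=1.337459; λ = 2/(‖b₁‖+‖b₂‖) = 0.747686, sign → tz>0 ⇒ λ=+0.747686
r₁ = λ·B[:,0] = (+0.91092,-0.33077,+0.24660); r₂ = λ·B[:,1] = (+0.28921,+0.93820,+0.19012)
r₃ = r₁×r₂ = (-0.29424,-0.10186,+0.95029); SVD([r₁ r₂ r₃]) → R = UVᵀ:
  R  [+0.91092 +0.28921 -0.29424]
  R  [-0.33077 +0.93820 -0.10186]
  R  [+0.24660 +0.19012 +0.95029]
t = (-0.10565, +0.07248, +0.74769) m
tr R = 2.799406; θ = arccos((tr R − 1)/2) = 0.451708 rad = 25.881°
axis k = ((R−Rᵀ)₃₂, (R−Rᵀ)₁₃, (R−Rᵀ)₂₁) / (2 sinθ) = (+0.334455, -0.619511, -0.710173)
rvec = θ·k = (+0.151076, -0.279838, -0.320791)

rvec=(0.1511, -0.2798, -0.3208) tvec=(-0.1056, 0.0725, 0.7477)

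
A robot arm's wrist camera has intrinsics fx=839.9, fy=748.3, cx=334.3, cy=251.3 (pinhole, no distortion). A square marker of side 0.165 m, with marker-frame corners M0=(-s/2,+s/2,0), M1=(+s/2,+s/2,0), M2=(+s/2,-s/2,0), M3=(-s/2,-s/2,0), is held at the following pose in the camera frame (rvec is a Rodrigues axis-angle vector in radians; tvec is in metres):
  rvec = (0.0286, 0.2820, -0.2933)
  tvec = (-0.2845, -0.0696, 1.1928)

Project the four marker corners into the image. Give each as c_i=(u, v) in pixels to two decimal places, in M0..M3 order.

c0=(101.69, 271.36) c1=(201.44, 242.44) c2=(167.46, 141.52) c3=(69.16, 174.21)

Intrinsics K: fx=839.9, fy=748.3, cx=334.3, cy=251.3
Marker side s = 0.165 m; corners in marker frame (Z=0):
  M0 = (-0.0825, +0.0825, 0)
  M1 = (+0.0825, +0.0825, 0)
  M2 = (+0.0825, -0.0825, 0)
  M3 = (-0.0825, -0.0825, 0)
rvec = (0.0286, 0.2820, -0.2933), |rvec| = θ = 0.40788 rad = 23.370°
Rodrigues: sinθ=0.39666, 1−cosθ=0.08204; R = I + sinθ·[k]× + (1−cosθ)·[k]×²:
    [+0.91837 +0.28921 +0.27011]
    [-0.28126 +0.95718 -0.06860]
    [-0.27838 -0.01297 +0.96038]
t = (-0.2845, -0.0696, 1.1928) m
M0: Pc = R·M0+t = (-0.33641, +0.03257, +1.21470); u = 839.9·(-0.33641)/1.21470 + 334.3 = 101.6931, v = 748.3·(+0.03257)/1.21470 + 251.3 = 271.3649
M1: Pc = R·M1+t = (-0.18487, -0.01384, +1.16876); u = 839.9·(-0.18487)/1.16876 + 334.3 = 201.4448, v = 748.3·(-0.01384)/1.16876 + 251.3 = 242.4411
M2: Pc = R·M2+t = (-0.23259, -0.17177, +1.17090); u = 839.9·(-0.23259)/1.17090 + 334.3 = 167.4577, v = 748.3·(-0.17177)/1.17090 + 251.3 = 141.5248
M3: Pc = R·M3+t = (-0.38413, -0.12536, +1.21684); u = 839.9·(-0.38413)/1.21684 + 334.3 = 69.1643, v = 748.3·(-0.12536)/1.21684 + 251.3 = 174.2072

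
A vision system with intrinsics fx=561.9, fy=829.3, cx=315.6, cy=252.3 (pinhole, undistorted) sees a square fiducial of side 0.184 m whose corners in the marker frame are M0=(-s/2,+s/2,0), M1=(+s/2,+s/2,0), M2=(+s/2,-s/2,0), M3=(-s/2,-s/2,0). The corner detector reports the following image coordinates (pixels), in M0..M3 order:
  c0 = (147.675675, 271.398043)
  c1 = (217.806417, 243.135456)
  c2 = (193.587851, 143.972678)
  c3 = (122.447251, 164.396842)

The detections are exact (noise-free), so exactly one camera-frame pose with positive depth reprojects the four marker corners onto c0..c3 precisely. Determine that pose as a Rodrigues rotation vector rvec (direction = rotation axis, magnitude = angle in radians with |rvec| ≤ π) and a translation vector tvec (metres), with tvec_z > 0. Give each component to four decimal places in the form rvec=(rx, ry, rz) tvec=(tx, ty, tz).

Intrinsics K: fx=561.9, fy=829.3, cx=315.6, cy=252.3
Marker side s = 0.184 m; corners in marker frame (Z=0):
  M0 = (-0.0920, +0.0920, 0)
  M1 = (+0.0920, +0.0920, 0)
  M2 = (+0.0920, -0.0920, 0)
  M3 = (-0.0920, -0.0920, 0)
Detected image corners:
  c0 = (147.675675, 271.398043) px
  c1 = (217.806417, 243.135456) px
  c2 = (193.587851, 143.972678) px
  c3 = (122.447251, 164.396842) px
Planar DLT: solve 8×8 A·h = b for H (H[2,2]=1):
  H  [+451.82874 +123.73033 +171.60432]
  H  [-50.16490 +546.72540 +204.98612]
  H  [+0.39866 -0.06184 +1.00000]
B = K⁻¹H; ‖b₁‖=0.727048, ‖b₂‖=0.727048; λ = 2/(‖b₁‖+‖b₂‖) = 1.375425, sign → tz>0 ⇒ λ=+1.375425
r₁ = λ·B[:,0] = (+0.79801,-0.25002,+0.54833); r₂ = λ·B[:,1] = (+0.35064,+0.93264,-0.08505)
r₃ = r₁×r₂ = (-0.49013,+0.26014,+0.83193); SVD([r₁ r₂ r₃]) → R = UVᵀ:
  R  [+0.79801 +0.35064 -0.49013]
  R  [-0.25002 +0.93264 +0.26014]
  R  [+0.54833 -0.08505 +0.83193]
t = (-0.35247, -0.07847, +1.37542) m
tr R = 2.562581; θ = arccos((tr R − 1)/2) = 0.674066 rad = 38.621°
axis k = ((R−Rᵀ)₃₂, (R−Rᵀ)₁₃, (R−Rᵀ)₂₁) / (2 sinθ) = (-0.276522, -0.831873, -0.481168)
rvec = θ·k = (-0.186394, -0.560737, -0.324339)

rvec=(-0.1864, -0.5607, -0.3243) tvec=(-0.3525, -0.0785, 1.3754)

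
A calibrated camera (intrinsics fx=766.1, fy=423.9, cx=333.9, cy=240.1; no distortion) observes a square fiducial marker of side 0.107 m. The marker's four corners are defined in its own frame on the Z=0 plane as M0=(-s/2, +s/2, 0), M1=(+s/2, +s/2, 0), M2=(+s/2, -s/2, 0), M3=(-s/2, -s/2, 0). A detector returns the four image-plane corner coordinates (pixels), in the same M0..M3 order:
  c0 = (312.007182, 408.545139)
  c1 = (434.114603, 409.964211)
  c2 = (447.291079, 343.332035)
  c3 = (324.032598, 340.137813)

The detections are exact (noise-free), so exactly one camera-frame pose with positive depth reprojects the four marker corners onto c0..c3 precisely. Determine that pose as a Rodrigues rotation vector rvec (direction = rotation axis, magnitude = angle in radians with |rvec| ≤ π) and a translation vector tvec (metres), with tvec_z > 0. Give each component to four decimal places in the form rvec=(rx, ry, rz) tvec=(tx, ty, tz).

rvec=(0.0808, -0.1549, 0.0902) tvec=(0.0393, 0.2083, 0.6512)

Intrinsics K: fx=766.1, fy=423.9, cx=333.9, cy=240.1
Marker side s = 0.107 m; corners in marker frame (Z=0):
  M0 = (-0.0535, +0.0535, 0)
  M1 = (+0.0535, +0.0535, 0)
  M2 = (+0.0535, -0.0535, 0)
  M3 = (-0.0535, -0.0535, 0)
Detected image corners:
  c0 = (312.007182, 408.545139) px
  c1 = (434.114603, 409.964211) px
  c2 = (447.291079, 343.332035) px
  c3 = (324.032598, 340.137813) px
Planar DLT: solve 8×8 A·h = b for H (H[2,2]=1):
  H  [+1238.29126 -75.14660 +380.11718]
  H  [+112.32633 +673.17212 +375.71297]
  H  [+0.24186 +0.11253 +1.00000]
B = K⁻¹H; ‖b₁‖=1.535521, ‖b₂‖=1.535521; λ = 2/(‖b₁‖+‖b₂‖) = 0.651245, sign → tz>0 ⇒ λ=+0.651245
r₁ = λ·B[:,0] = (+0.98399,+0.08335,+0.15751); r₂ = λ·B[:,1] = (-0.09582,+0.99270,+0.07328)
r₃ = r₁×r₂ = (-0.15025,-0.08720,+0.98479); SVD([r₁ r₂ r₃]) → R = UVᵀ:
  R  [+0.98399 -0.09582 -0.15025]
  R  [+0.08335 +0.99270 -0.08720]
  R  [+0.15751 +0.07328 +0.98479]
t = (+0.03929, +0.20834, +0.65124) m
tr R = 2.961484; θ = arccos((tr R − 1)/2) = 0.196571 rad = 11.263°
axis k = ((R−Rᵀ)₃₂, (R−Rᵀ)₁₃, (R−Rᵀ)₂₁) / (2 sinθ) = (+0.410857, -0.787905, +0.458695)
rvec = θ·k = (+0.080762, -0.154879, +0.090166)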